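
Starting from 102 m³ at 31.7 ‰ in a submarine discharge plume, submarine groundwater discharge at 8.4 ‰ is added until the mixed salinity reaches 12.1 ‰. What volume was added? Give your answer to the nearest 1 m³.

Salt balance: 102×31.7 + V×8.4 = (102+V)×12.1
3,233.4 + 8.4V = 1,234.2 + 12.1V
1,999.2 = 3.7V
V = 540.32 m³

540 m³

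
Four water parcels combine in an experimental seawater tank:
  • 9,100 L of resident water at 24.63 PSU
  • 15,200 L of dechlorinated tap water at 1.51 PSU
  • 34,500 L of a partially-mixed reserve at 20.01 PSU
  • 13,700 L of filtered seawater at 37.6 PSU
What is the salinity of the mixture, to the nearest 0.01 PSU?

Salt balance:
salt = 9,100×24.63 + 15,200×1.51 + 34,500×20.01 + 13,700×37.6 = 224,133 + 22,952 + 690,345 + 515,120 = 1,452,550
volume = 9,100 + 15,200 + 34,500 + 13,700 = 72,500 L
S = 1,452,550 / 72,500 = 20.0352 PSU

20.04 PSU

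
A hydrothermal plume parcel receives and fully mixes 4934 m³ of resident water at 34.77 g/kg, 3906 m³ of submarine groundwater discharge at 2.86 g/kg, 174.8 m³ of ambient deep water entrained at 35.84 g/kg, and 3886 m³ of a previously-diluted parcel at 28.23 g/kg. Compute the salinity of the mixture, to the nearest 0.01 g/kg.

23.15 g/kg

Weighted by volume,
salt = 4,934×34.77 + 3,906×2.86 + 174.8×35.84 + 3,886×28.23 = 171,555.18 + 11,171.16 + 6,264.832 + 109,701.78 = 298,692.952
volume = 4,934 + 3,906 + 174.8 + 3,886 = 12,900.8 m³
S = 298,692.952 / 12,900.8 = 23.1531 g/kg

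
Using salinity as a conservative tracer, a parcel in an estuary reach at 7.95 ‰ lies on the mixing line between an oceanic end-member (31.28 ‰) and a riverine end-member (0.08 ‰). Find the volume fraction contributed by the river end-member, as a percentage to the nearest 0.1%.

Let f be the freshwater fraction. Salt balance per unit volume:
f×0.08 + (1−f)×31.28 = 7.95
f = (31.28 − 7.95) / (31.28 − 0.08) = 23.33/31.2 = 0.7478

74.8%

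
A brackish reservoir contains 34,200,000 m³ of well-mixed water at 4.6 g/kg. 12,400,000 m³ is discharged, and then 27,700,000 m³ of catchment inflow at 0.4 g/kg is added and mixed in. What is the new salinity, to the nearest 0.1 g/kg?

2.2 g/kg

Remaining after removal: 21,800,000 m³ at 4.6 g/kg (salt = 100,280,000)
After addition: salt = 100,280,000 + 27,700,000×0.4 = 111,360,000; volume = 49,500,000 m³
S = 111,360,000 / 49,500,000 = 2.2497 g/kg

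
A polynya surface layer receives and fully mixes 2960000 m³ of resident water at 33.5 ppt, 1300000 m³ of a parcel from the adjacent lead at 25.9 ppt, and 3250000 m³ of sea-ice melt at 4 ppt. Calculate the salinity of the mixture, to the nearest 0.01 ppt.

19.42 ppt

Total salt / total volume:
salt = 2,960,000×33.5 + 1,300,000×25.9 + 3,250,000×4 = 99,160,000 + 33,670,000 + 13,000,000 = 145,830,000
volume = 2,960,000 + 1,300,000 + 3,250,000 = 7,510,000 m³
S = 145,830,000 / 7,510,000 = 19.4181 ppt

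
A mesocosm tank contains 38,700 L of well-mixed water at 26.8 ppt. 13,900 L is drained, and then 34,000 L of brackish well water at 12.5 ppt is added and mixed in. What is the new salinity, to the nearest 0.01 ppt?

Remaining after removal: 24,800 L at 26.8 ppt (salt = 664,640)
After addition: salt = 664,640 + 34,000×12.5 = 1,089,640; volume = 58,800 L
S = 1,089,640 / 58,800 = 18.5313 ppt

18.53 ppt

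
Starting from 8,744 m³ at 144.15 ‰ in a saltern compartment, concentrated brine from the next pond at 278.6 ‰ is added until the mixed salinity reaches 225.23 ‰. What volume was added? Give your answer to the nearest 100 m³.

13300 m³

Salt balance: 8,744×144.15 + V×278.6 = (8,744+V)×225.23
1,260,447.6 + 278.6V = 1,969,411.12 + 225.23V
708,963.52 = 53.37V
V = 13,283.93 m³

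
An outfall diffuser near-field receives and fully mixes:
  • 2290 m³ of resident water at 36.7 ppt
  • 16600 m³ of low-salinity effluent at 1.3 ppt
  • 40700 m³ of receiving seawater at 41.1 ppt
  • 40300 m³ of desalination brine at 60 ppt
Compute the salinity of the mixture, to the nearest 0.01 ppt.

42.01 ppt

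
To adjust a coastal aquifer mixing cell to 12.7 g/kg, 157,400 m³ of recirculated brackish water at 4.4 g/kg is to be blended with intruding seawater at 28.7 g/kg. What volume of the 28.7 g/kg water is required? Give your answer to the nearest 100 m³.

81700 m³

Salt balance: 157,400×4.4 + V×28.7 = (157,400+V)×12.7
692,560 + 28.7V = 1,998,980 + 12.7V
1,306,420 = 16V
V = 81,651.25 m³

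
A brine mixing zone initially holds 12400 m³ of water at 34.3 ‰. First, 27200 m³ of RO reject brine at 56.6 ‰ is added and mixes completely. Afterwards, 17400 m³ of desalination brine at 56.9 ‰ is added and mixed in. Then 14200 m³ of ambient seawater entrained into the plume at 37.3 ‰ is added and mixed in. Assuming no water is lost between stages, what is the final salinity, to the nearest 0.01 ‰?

48.94 ‰

By conservation of dissolved salt,
Initial salt = 12,400×34.3 = 425,320
After stage 1: salt = 425,320 + 27,200×56.6 = 1,964,840; volume = 39,600 m³; S = 49.617 ‰
After stage 2: salt = 1,964,840 + 17,400×56.9 = 2,954,900; volume = 57,000 m³; S = 51.84 ‰
After stage 3: salt = 2,954,900 + 14,200×37.3 = 3,484,560; volume = 71,200 m³
S = 3,484,560 / 71,200 = 48.9404 ‰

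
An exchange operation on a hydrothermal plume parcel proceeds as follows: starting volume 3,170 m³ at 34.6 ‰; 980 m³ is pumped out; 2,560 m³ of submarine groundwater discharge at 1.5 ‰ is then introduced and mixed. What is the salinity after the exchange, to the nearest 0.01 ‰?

Remaining after removal: 2,190 m³ at 34.6 ‰ (salt = 75,774)
After addition: salt = 75,774 + 2,560×1.5 = 79,614; volume = 4,750 m³
S = 79,614 / 4,750 = 16.7608 ‰

16.76 ‰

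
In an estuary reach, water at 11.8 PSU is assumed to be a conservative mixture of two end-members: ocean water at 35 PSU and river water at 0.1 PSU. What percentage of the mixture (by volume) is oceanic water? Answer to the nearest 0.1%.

Let g be the oceanic fraction. Salt balance per unit volume:
g×35 + (1−g)×0.1 = 11.8
g = (11.8 − 0.1) / (35 − 0.1) = 11.7/34.9 = 0.3352

33.5%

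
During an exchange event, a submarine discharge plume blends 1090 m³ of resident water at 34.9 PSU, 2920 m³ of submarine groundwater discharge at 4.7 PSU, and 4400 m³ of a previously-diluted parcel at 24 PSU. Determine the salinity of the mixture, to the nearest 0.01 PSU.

Total salt / total volume:
salt = 1,090×34.9 + 2,920×4.7 + 4,400×24 = 38,041 + 13,724 + 105,600 = 157,365
volume = 1,090 + 2,920 + 4,400 = 8,410 m³
S = 157,365 / 8,410 = 18.7117 PSU

18.71 PSU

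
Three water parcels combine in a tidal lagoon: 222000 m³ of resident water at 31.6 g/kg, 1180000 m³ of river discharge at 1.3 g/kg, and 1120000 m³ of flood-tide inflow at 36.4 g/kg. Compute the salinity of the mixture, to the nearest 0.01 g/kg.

19.55 g/kg

By conservation of dissolved salt,
salt = 222,000×31.6 + 1,180,000×1.3 + 1,120,000×36.4 = 7,015,200 + 1,534,000 + 40,768,000 = 49,317,200
volume = 222,000 + 1,180,000 + 1,120,000 = 2,522,000 m³
S = 49,317,200 / 2,522,000 = 19.5548 g/kg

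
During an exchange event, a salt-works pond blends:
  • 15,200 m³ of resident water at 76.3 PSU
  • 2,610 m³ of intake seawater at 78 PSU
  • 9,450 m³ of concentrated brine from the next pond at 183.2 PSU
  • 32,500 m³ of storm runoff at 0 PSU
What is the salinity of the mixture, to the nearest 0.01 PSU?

51.78 PSU

Total salt / total volume:
salt = 15,200×76.3 + 2,610×78 + 9,450×183.2 + 32,500×0 = 1,159,760 + 203,580 + 1,731,240 + 0 = 3,094,580
volume = 15,200 + 2,610 + 9,450 + 32,500 = 59,760 m³
S = 3,094,580 / 59,760 = 51.7835 PSU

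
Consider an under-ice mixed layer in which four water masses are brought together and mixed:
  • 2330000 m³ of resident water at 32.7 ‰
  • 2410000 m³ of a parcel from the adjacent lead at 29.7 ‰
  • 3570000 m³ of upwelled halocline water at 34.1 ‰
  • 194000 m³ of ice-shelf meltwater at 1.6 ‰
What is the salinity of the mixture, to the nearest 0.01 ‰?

Conserving salt mass:
salt = 2,330,000×32.7 + 2,410,000×29.7 + 3,570,000×34.1 + 194,000×1.6 = 76,191,000 + 71,577,000 + 121,737,000 + 310,400 = 269,815,400
volume = 2,330,000 + 2,410,000 + 3,570,000 + 194,000 = 8,504,000 m³
S = 269,815,400 / 8,504,000 = 31.7281 ‰

31.73 ‰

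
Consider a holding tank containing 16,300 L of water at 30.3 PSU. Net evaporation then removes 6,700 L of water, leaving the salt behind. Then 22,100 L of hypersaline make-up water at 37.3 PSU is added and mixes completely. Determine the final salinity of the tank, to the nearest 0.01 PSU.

41.58 PSU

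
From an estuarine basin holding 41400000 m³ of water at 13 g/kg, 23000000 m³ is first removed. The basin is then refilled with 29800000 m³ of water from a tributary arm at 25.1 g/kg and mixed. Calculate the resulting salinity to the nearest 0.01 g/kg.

20.48 g/kg

Remaining after removal: 18,400,000 m³ at 13 g/kg (salt = 239,200,000)
After addition: salt = 239,200,000 + 29,800,000×25.1 = 987,180,000; volume = 48,200,000 m³
S = 987,180,000 / 48,200,000 = 20.4809 g/kg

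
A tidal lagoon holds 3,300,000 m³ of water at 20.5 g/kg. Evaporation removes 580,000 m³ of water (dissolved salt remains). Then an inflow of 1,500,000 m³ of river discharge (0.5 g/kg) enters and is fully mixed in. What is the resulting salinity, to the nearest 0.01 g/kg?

16.21 g/kg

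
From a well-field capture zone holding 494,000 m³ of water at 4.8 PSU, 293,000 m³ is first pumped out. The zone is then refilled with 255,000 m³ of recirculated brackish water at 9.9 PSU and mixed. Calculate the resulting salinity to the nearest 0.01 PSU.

7.65 PSU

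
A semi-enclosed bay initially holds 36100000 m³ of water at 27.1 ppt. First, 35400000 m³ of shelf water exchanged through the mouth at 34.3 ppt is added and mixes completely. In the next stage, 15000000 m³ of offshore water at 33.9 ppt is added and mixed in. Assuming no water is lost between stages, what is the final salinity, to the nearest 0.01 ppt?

31.23 ppt

Mass of salt is conserved:
Initial salt = 36,100,000×27.1 = 978,310,000
After stage 1: salt = 978,310,000 + 35,400,000×34.3 = 2,192,530,000; volume = 71,500,000 m³; S = 30.665 ppt
After stage 2: salt = 2,192,530,000 + 15,000,000×33.9 = 2,701,030,000; volume = 86,500,000 m³
S = 2,701,030,000 / 86,500,000 = 31.2258 ppt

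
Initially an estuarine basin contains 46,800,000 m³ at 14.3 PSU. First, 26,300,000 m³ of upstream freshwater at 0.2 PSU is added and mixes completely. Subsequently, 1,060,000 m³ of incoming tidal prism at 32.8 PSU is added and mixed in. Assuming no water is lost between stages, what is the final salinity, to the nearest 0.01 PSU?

9.56 PSU

Weighted by volume,
Initial salt = 46,800,000×14.3 = 669,240,000
After stage 1: salt = 669,240,000 + 26,300,000×0.2 = 674,500,000; volume = 73,100,000 m³; S = 9.227 PSU
After stage 2: salt = 674,500,000 + 1,060,000×32.8 = 709,268,000; volume = 74,160,000 m³
S = 709,268,000 / 74,160,000 = 9.564 PSU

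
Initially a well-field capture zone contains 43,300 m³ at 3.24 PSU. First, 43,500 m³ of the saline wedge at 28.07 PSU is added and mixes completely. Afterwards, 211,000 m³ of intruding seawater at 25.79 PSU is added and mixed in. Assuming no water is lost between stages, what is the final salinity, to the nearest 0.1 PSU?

Conserving salt mass:
Initial salt = 43,300×3.24 = 140,292
After stage 1: salt = 140,292 + 43,500×28.07 = 1,361,337; volume = 86,800 m³; S = 15.684 PSU
After stage 2: salt = 1,361,337 + 211,000×25.79 = 6,803,027; volume = 297,800 m³
S = 6,803,027 / 297,800 = 22.8443 PSU

22.8 PSU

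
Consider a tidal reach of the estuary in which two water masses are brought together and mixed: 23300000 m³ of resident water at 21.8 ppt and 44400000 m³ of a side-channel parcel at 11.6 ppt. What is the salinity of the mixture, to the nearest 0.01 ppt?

Weighted by volume,
salt = 23,300,000×21.8 + 44,400,000×11.6 = 507,940,000 + 515,040,000 = 1,022,980,000
volume = 23,300,000 + 44,400,000 = 67,700,000 m³
S = 1,022,980,000 / 67,700,000 = 15.1105 ppt

15.11 ppt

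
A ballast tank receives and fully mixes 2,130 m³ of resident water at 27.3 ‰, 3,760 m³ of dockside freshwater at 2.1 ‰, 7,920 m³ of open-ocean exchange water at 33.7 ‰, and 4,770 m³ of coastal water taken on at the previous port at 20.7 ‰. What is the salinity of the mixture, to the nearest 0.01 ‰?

Weighted by volume,
salt = 2,130×27.3 + 3,760×2.1 + 7,920×33.7 + 4,770×20.7 = 58,149 + 7,896 + 266,904 + 98,739 = 431,688
volume = 2,130 + 3,760 + 7,920 + 4,770 = 18,580 m³
S = 431,688 / 18,580 = 23.234 ‰

23.23 ‰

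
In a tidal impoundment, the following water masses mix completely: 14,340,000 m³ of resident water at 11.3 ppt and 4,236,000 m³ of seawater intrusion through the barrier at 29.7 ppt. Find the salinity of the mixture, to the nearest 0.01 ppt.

Mass of salt is conserved:
salt = 14,340,000×11.3 + 4,236,000×29.7 = 162,042,000 + 125,809,200 = 287,851,200
volume = 14,340,000 + 4,236,000 = 18,576,000 m³
S = 287,851,200 / 18,576,000 = 15.4959 ppt

15.50 ppt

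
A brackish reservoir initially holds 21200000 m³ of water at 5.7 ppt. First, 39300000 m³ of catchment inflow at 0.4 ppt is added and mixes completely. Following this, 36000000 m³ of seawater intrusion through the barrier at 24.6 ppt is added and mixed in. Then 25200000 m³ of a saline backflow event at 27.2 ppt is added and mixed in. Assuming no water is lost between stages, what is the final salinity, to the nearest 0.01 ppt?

14.03 ppt

Mass of salt is conserved:
Initial salt = 21,200,000×5.7 = 120,840,000
After stage 1: salt = 120,840,000 + 39,300,000×0.4 = 136,560,000; volume = 60,500,000 m³; S = 2.257 ppt
After stage 2: salt = 136,560,000 + 36,000,000×24.6 = 1,022,160,000; volume = 96,500,000 m³; S = 10.592 ppt
After stage 3: salt = 1,022,160,000 + 25,200,000×27.2 = 1,707,600,000; volume = 121,700,000 m³
S = 1,707,600,000 / 121,700,000 = 14.0312 ppt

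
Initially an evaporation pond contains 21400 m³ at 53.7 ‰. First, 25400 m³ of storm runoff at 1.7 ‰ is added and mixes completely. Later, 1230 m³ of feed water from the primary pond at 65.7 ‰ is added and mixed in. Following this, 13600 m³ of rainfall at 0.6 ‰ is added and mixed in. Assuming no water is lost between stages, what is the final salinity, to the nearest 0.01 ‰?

Mass of salt is conserved:
Initial salt = 21,400×53.7 = 1,149,180
After stage 1: salt = 1,149,180 + 25,400×1.7 = 1,192,360; volume = 46,800 m³; S = 25.478 ‰
After stage 2: salt = 1,192,360 + 1,230×65.7 = 1,273,171; volume = 48,030 m³; S = 26.508 ‰
After stage 3: salt = 1,273,171 + 13,600×0.6 = 1,281,331; volume = 61,630 m³
S = 1,281,331 / 61,630 = 20.7907 ‰

20.79 ‰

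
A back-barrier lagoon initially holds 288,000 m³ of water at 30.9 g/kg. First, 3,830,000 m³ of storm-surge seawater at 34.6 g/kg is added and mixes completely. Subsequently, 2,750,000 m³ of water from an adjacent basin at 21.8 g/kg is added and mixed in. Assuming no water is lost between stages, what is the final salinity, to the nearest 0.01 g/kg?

Mass of salt is conserved:
Initial salt = 288,000×30.9 = 8,899,200
After stage 1: salt = 8,899,200 + 3,830,000×34.6 = 141,417,200; volume = 4,118,000 m³; S = 34.341 g/kg
After stage 2: salt = 141,417,200 + 2,750,000×21.8 = 201,367,200; volume = 6,868,000 m³
S = 201,367,200 / 6,868,000 = 29.3196 g/kg

29.32 g/kg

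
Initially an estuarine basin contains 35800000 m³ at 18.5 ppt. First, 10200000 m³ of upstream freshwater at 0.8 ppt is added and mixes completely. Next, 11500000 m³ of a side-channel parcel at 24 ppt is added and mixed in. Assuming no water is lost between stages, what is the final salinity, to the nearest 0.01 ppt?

16.46 ppt

Weighted by volume,
Initial salt = 35,800,000×18.5 = 662,300,000
After stage 1: salt = 662,300,000 + 10,200,000×0.8 = 670,460,000; volume = 46,000,000 m³; S = 14.575 ppt
After stage 2: salt = 670,460,000 + 11,500,000×24 = 946,460,000; volume = 57,500,000 m³
S = 946,460,000 / 57,500,000 = 16.4602 ppt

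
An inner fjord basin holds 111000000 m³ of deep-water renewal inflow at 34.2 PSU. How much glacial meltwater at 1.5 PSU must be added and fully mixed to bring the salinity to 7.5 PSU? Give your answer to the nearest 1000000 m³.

494000000 m³

Salt balance: 111,000,000×34.2 + V×1.5 = (111,000,000+V)×7.5
3,796,200,000 + 1.5V = 832,500,000 + 7.5V
2,963,700,000 = 6V
V = 493,950,000 m³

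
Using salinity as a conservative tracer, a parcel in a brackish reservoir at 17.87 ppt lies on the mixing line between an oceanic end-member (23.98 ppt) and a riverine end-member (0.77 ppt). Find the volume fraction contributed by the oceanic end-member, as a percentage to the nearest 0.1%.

73.7%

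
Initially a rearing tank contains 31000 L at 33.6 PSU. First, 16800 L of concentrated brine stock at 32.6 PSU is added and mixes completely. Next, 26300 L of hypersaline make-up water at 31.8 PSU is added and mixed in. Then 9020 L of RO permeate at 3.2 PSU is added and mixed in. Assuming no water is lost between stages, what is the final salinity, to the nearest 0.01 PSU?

29.53 PSU

Mass of salt is conserved:
Initial salt = 31,000×33.6 = 1,041,600
After stage 1: salt = 1,041,600 + 16,800×32.6 = 1,589,280; volume = 47,800 L; S = 33.249 PSU
After stage 2: salt = 1,589,280 + 26,300×31.8 = 2,425,620; volume = 74,100 L; S = 32.734 PSU
After stage 3: salt = 2,425,620 + 9,020×3.2 = 2,454,484; volume = 83,120 L
S = 2,454,484 / 83,120 = 29.5294 PSU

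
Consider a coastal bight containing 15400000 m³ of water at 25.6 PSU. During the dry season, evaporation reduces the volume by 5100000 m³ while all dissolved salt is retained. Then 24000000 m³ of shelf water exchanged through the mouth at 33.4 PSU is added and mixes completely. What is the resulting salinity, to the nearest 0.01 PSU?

After evaporation: salt = 15,400,000×25.6 = 394,240,000; volume = 15,400,000 − 5,100,000 = 10,300,000 m³
After mixing: salt = 394,240,000 + 24,000,000×33.4 = 1,195,840,000; volume = 10,300,000 + 24,000,000 = 34,300,000 m³
S = 1,195,840,000 / 34,300,000 = 34.8641 PSU

34.86 PSU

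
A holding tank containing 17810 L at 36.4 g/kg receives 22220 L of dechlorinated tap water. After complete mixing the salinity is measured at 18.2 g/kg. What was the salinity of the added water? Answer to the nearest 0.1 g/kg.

Salt balance: 17,810×36.4 + 22,220×S = 40,030×18.2
648,284 + 22,220·S = 728,546
S = (728,546 − 648,284) / 22,220 = 3.6122 g/kg

3.6 g/kg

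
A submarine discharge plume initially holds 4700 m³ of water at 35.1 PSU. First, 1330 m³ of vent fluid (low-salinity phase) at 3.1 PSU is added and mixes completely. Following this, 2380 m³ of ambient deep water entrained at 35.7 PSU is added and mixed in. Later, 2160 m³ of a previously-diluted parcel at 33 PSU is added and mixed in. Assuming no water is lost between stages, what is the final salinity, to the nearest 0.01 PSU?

Conserving salt mass:
Initial salt = 4,700×35.1 = 164,970
After stage 1: salt = 164,970 + 1,330×3.1 = 169,093; volume = 6,030 m³; S = 28.042 PSU
After stage 2: salt = 169,093 + 2,380×35.7 = 254,059; volume = 8,410 m³; S = 30.209 PSU
After stage 3: salt = 254,059 + 2,160×33 = 325,339; volume = 10,570 m³
S = 325,339 / 10,570 = 30.7795 PSU

30.78 PSU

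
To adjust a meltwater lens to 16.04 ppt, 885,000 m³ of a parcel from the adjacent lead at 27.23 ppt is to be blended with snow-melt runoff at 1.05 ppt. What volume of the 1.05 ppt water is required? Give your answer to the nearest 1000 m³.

Salt balance: 885,000×27.23 + V×1.05 = (885,000+V)×16.04
24,098,550 + 1.05V = 14,195,400 + 16.04V
9,903,150 = 14.99V
V = 660,650.43 m³

661000 m³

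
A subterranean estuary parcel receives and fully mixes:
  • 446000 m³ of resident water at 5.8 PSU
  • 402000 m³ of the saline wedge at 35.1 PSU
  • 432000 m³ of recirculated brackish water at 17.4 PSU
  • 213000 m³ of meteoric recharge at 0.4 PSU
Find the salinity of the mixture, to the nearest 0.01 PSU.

Conserving salt mass:
salt = 446,000×5.8 + 402,000×35.1 + 432,000×17.4 + 213,000×0.4 = 2,586,800 + 14,110,200 + 7,516,800 + 85,200 = 24,299,000
volume = 446,000 + 402,000 + 432,000 + 213,000 = 1,493,000 m³
S = 24,299,000 / 1,493,000 = 16.2753 PSU

16.28 PSU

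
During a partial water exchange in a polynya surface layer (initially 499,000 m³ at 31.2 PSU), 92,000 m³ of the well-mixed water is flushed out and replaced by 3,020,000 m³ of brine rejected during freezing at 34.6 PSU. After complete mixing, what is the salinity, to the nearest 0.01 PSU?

34.20 PSU

Remaining after removal: 407,000 m³ at 31.2 PSU (salt = 12,698,400)
After addition: salt = 12,698,400 + 3,020,000×34.6 = 117,190,400; volume = 3,427,000 m³
S = 117,190,400 / 3,427,000 = 34.1962 PSU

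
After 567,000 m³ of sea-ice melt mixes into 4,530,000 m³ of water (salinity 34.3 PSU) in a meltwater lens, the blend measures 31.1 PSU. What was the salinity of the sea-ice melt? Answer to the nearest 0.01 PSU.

Salt balance: 4,530,000×34.3 + 567,000×S = 5,097,000×31.1
155,379,000 + 567,000·S = 158,516,700
S = (158,516,700 − 155,379,000) / 567,000 = 5.5339 PSU

5.53 PSU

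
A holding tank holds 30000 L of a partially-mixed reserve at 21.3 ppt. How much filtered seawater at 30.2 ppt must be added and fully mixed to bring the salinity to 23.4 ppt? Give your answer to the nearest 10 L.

9260 L

Salt balance: 30,000×21.3 + V×30.2 = (30,000+V)×23.4
639,000 + 30.2V = 702,000 + 23.4V
63,000 = 6.8V
V = 9,264.71 L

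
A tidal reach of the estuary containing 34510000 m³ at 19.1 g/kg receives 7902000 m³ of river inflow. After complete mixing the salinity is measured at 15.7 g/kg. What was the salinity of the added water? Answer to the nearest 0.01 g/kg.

Salt balance: 34,510,000×19.1 + 7,902,000×S = 42,412,000×15.7
659,141,000 + 7,902,000·S = 665,868,400
S = (665,868,400 − 659,141,000) / 7,902,000 = 0.8514 g/kg

0.85 g/kg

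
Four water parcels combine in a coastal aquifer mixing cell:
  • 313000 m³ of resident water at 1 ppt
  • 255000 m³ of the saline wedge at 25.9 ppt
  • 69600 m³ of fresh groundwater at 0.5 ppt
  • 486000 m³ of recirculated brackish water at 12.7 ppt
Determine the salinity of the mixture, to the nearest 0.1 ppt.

Conserving salt mass:
salt = 313,000×1 + 255,000×25.9 + 69,600×0.5 + 486,000×12.7 = 313,000 + 6,604,500 + 34,800 + 6,172,200 = 13,124,500
volume = 313,000 + 255,000 + 69,600 + 486,000 = 1,123,600 m³
S = 13,124,500 / 1,123,600 = 11.681 ppt

11.7 ppt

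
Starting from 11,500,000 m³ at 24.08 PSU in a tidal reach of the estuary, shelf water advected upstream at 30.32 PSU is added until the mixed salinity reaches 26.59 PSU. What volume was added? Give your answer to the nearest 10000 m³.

7740000 m³

Salt balance: 11,500,000×24.08 + V×30.32 = (11,500,000+V)×26.59
276,920,000 + 30.32V = 305,785,000 + 26.59V
28,865,000 = 3.73V
V = 7,738,605.9 m³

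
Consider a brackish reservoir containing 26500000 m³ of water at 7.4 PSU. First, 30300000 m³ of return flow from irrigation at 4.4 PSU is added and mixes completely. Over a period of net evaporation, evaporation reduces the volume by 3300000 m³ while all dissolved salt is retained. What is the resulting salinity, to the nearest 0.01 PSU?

6.16 PSU

After mixing: salt = 26,500,000×7.4 + 30,300,000×4.4 = 329,420,000; volume = 56,800,000 m³
After evaporation: salt unchanged = 329,420,000; volume = 56,800,000 − 3,300,000 = 53,500,000 m³
S = 329,420,000 / 53,500,000 = 6.1574 PSU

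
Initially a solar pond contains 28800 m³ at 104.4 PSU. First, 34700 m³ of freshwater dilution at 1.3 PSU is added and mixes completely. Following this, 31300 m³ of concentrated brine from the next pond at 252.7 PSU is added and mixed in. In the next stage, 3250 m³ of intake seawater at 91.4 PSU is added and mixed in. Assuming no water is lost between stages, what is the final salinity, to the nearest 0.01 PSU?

Salt balance:
Initial salt = 28,800×104.4 = 3,006,720
After stage 1: salt = 3,006,720 + 34,700×1.3 = 3,051,830; volume = 63,500 m³; S = 48.06 PSU
After stage 2: salt = 3,051,830 + 31,300×252.7 = 10,961,340; volume = 94,800 m³; S = 115.626 PSU
After stage 3: salt = 10,961,340 + 3,250×91.4 = 11,258,390; volume = 98,050 m³
S = 11,258,390 / 98,050 = 114.8229 PSU

114.82 PSU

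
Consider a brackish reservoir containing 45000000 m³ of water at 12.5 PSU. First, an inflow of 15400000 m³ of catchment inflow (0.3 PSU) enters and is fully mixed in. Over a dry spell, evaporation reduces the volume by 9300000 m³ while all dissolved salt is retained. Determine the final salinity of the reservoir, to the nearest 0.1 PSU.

After mixing: salt = 45,000,000×12.5 + 15,400,000×0.3 = 567,120,000; volume = 60,400,000 m³
After evaporation: salt unchanged = 567,120,000; volume = 60,400,000 − 9,300,000 = 51,100,000 m³
S = 567,120,000 / 51,100,000 = 11.0982 PSU

11.1 PSU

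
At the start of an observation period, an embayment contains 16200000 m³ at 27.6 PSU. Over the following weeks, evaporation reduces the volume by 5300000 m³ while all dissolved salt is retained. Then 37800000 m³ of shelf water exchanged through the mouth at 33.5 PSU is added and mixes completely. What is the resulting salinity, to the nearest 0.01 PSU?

35.18 PSU

After evaporation: salt = 16,200,000×27.6 = 447,120,000; volume = 16,200,000 − 5,300,000 = 10,900,000 m³
After mixing: salt = 447,120,000 + 37,800,000×33.5 = 1,713,420,000; volume = 10,900,000 + 37,800,000 = 48,700,000 m³
S = 1,713,420,000 / 48,700,000 = 35.1832 PSU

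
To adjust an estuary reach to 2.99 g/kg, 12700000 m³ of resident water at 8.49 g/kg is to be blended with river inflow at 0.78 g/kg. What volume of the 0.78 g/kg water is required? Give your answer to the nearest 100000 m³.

Salt balance: 12,700,000×8.49 + V×0.78 = (12,700,000+V)×2.99
107,823,000 + 0.78V = 37,973,000 + 2.99V
69,850,000 = 2.21V
V = 31,606,334.84 m³

31600000 m³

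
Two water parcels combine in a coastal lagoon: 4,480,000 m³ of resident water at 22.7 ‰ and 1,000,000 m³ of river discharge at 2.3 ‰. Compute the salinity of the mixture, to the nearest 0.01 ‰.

Weighted by volume,
salt = 4,480,000×22.7 + 1,000,000×2.3 = 101,696,000 + 2,300,000 = 103,996,000
volume = 4,480,000 + 1,000,000 = 5,480,000 m³
S = 103,996,000 / 5,480,000 = 18.9774 ‰

18.98 ‰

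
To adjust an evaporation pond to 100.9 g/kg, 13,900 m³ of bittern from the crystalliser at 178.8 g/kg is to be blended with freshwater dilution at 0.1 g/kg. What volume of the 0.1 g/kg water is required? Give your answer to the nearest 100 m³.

10700 m³

Salt balance: 13,900×178.8 + V×0.1 = (13,900+V)×100.9
2,485,320 + 0.1V = 1,402,510 + 100.9V
1,082,810 = 100.8V
V = 10,742.16 m³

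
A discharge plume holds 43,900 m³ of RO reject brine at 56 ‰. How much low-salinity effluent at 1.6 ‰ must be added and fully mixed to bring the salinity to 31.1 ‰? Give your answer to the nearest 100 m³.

37100 m³

Salt balance: 43,900×56 + V×1.6 = (43,900+V)×31.1
2,458,400 + 1.6V = 1,365,290 + 31.1V
1,093,110 = 29.5V
V = 37,054.58 m³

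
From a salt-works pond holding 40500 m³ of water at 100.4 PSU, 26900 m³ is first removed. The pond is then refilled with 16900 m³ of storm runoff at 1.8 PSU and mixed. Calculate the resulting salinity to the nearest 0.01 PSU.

Remaining after removal: 13,600 m³ at 100.4 PSU (salt = 1,365,440)
After addition: salt = 1,365,440 + 16,900×1.8 = 1,395,860; volume = 30,500 m³
S = 1,395,860 / 30,500 = 45.7659 PSU

45.77 PSU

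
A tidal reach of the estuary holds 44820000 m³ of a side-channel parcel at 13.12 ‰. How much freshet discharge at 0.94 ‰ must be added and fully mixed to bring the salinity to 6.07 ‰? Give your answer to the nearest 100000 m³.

61600000 m³

Salt balance: 44,820,000×13.12 + V×0.94 = (44,820,000+V)×6.07
588,038,400 + 0.94V = 272,057,400 + 6.07V
315,981,000 = 5.13V
V = 61,594,736.84 m³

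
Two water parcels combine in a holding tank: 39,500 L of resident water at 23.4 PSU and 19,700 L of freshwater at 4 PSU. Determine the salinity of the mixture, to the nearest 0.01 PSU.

16.94 PSU

Mass of salt is conserved:
salt = 39,500×23.4 + 19,700×4 = 924,300 + 78,800 = 1,003,100
volume = 39,500 + 19,700 = 59,200 L
S = 1,003,100 / 59,200 = 16.9443 PSU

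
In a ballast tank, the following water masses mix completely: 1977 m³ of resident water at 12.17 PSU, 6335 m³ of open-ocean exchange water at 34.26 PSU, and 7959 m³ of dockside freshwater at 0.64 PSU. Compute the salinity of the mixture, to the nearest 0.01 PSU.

Conserving salt mass:
salt = 1,977×12.17 + 6,335×34.26 + 7,959×0.64 = 24,060.09 + 217,037.1 + 5,093.76 = 246,190.95
volume = 1,977 + 6,335 + 7,959 = 16,271 m³
S = 246,190.95 / 16,271 = 15.1307 PSU

15.13 PSU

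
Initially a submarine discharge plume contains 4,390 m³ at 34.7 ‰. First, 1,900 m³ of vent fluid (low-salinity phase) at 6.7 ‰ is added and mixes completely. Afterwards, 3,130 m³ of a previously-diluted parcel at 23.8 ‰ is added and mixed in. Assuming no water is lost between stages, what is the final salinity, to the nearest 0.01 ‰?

Mass of salt is conserved:
Initial salt = 4,390×34.7 = 152,333
After stage 1: salt = 152,333 + 1,900×6.7 = 165,063; volume = 6,290 m³; S = 26.242 ‰
After stage 2: salt = 165,063 + 3,130×23.8 = 239,557; volume = 9,420 m³
S = 239,557 / 9,420 = 25.4307 ‰

25.43 ‰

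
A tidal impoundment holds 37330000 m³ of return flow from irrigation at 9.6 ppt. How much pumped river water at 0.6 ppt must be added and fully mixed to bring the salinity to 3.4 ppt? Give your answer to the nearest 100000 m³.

Salt balance: 37,330,000×9.6 + V×0.6 = (37,330,000+V)×3.4
358,368,000 + 0.6V = 126,922,000 + 3.4V
231,446,000 = 2.8V
V = 82,659,285.71 m³

82700000 m³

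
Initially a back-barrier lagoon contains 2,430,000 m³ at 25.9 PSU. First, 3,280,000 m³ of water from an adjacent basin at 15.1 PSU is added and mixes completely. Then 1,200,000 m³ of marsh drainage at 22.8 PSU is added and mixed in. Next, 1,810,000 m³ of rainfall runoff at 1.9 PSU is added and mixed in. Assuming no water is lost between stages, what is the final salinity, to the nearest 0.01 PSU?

Conserving salt mass:
Initial salt = 2,430,000×25.9 = 62,937,000
After stage 1: salt = 62,937,000 + 3,280,000×15.1 = 112,465,000; volume = 5,710,000 m³; S = 19.696 PSU
After stage 2: salt = 112,465,000 + 1,200,000×22.8 = 139,825,000; volume = 6,910,000 m³; S = 20.235 PSU
After stage 3: salt = 139,825,000 + 1,810,000×1.9 = 143,264,000; volume = 8,720,000 m³
S = 143,264,000 / 8,720,000 = 16.4294 PSU

16.43 PSU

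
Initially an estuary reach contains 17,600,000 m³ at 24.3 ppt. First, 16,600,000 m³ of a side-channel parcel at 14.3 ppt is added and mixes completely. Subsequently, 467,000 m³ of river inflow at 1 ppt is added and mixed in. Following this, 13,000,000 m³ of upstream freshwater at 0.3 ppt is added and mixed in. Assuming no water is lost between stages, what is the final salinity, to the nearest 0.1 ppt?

By conservation of dissolved salt,
Initial salt = 17,600,000×24.3 = 427,680,000
After stage 1: salt = 427,680,000 + 16,600,000×14.3 = 665,060,000; volume = 34,200,000 m³; S = 19.446 ppt
After stage 2: salt = 665,060,000 + 467,000×1 = 665,527,000; volume = 34,667,000 m³; S = 19.198 ppt
After stage 3: salt = 665,527,000 + 13,000,000×0.3 = 669,427,000; volume = 47,667,000 m³
S = 669,427,000 / 47,667,000 = 14.0438 ppt

14.0 ppt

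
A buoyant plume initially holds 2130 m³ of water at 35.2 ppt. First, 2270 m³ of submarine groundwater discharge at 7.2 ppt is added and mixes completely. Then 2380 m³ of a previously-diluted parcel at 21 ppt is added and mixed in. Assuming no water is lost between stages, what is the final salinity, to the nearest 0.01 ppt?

Salt balance:
Initial salt = 2,130×35.2 = 74,976
After stage 1: salt = 74,976 + 2,270×7.2 = 91,320; volume = 4,400 m³; S = 20.755 ppt
After stage 2: salt = 91,320 + 2,380×21 = 141,300; volume = 6,780 m³
S = 141,300 / 6,780 = 20.8407 ppt

20.84 ppt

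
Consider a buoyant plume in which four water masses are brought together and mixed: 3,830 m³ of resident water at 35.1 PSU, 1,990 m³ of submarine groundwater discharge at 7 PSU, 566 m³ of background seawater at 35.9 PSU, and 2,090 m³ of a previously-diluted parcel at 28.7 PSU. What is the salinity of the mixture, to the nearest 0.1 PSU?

27.0 PSU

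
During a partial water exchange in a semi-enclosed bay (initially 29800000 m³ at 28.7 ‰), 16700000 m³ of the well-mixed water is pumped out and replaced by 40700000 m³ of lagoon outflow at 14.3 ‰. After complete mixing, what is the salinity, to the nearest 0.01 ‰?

17.81 ‰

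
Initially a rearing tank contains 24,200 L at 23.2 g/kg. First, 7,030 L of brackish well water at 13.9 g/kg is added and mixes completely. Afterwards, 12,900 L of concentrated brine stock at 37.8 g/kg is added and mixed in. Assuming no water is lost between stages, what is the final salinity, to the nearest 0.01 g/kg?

25.99 g/kg

Salt balance:
Initial salt = 24,200×23.2 = 561,440
After stage 1: salt = 561,440 + 7,030×13.9 = 659,157; volume = 31,230 L; S = 21.107 g/kg
After stage 2: salt = 659,157 + 12,900×37.8 = 1,146,777; volume = 44,130 L
S = 1,146,777 / 44,130 = 25.9863 g/kg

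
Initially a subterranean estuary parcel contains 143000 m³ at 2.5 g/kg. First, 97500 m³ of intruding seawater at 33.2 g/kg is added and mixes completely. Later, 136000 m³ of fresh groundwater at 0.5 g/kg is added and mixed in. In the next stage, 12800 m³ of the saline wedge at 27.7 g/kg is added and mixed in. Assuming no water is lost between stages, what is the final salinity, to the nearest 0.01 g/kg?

10.32 g/kg

Total salt / total volume:
Initial salt = 143,000×2.5 = 357,500
After stage 1: salt = 357,500 + 97,500×33.2 = 3,594,500; volume = 240,500 m³; S = 14.946 g/kg
After stage 2: salt = 3,594,500 + 136,000×0.5 = 3,662,500; volume = 376,500 m³; S = 9.728 g/kg
After stage 3: salt = 3,662,500 + 12,800×27.7 = 4,017,060; volume = 389,300 m³
S = 4,017,060 / 389,300 = 10.3187 g/kg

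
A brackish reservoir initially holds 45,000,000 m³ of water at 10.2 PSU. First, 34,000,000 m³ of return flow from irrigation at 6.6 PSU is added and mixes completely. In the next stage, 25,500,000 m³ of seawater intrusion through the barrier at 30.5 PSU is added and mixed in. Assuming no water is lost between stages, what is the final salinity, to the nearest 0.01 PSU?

13.98 PSU

Salt balance:
Initial salt = 45,000,000×10.2 = 459,000,000
After stage 1: salt = 459,000,000 + 34,000,000×6.6 = 683,400,000; volume = 79,000,000 m³; S = 8.651 PSU
After stage 2: salt = 683,400,000 + 25,500,000×30.5 = 1,461,150,000; volume = 104,500,000 m³
S = 1,461,150,000 / 104,500,000 = 13.9823 PSU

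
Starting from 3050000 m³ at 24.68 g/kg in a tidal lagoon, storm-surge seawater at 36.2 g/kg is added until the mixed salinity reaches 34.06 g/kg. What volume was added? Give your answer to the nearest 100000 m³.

Salt balance: 3,050,000×24.68 + V×36.2 = (3,050,000+V)×34.06
75,274,000 + 36.2V = 103,883,000 + 34.06V
28,609,000 = 2.14V
V = 13,368,691.59 m³

13400000 m³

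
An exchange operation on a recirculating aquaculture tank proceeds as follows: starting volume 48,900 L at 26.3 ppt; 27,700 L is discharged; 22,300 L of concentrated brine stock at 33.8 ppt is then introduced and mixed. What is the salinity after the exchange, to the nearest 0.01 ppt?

Remaining after removal: 21,200 L at 26.3 ppt (salt = 557,560)
After addition: salt = 557,560 + 22,300×33.8 = 1,311,300; volume = 43,500 L
S = 1,311,300 / 43,500 = 30.1448 ppt

30.14 ppt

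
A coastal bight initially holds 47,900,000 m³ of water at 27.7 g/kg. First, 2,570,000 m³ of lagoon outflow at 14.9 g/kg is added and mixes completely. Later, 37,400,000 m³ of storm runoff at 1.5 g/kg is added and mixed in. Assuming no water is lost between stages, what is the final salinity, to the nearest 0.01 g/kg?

Conserving salt mass:
Initial salt = 47,900,000×27.7 = 1,326,830,000
After stage 1: salt = 1,326,830,000 + 2,570,000×14.9 = 1,365,123,000; volume = 50,470,000 m³; S = 27.048 g/kg
After stage 2: salt = 1,365,123,000 + 37,400,000×1.5 = 1,421,223,000; volume = 87,870,000 m³
S = 1,421,223,000 / 87,870,000 = 16.1742 g/kg

16.17 g/kg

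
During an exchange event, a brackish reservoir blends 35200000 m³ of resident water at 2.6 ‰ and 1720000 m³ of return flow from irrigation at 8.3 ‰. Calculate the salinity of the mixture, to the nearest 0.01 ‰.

By conservation of dissolved salt,
salt = 35,200,000×2.6 + 1,720,000×8.3 = 91,520,000 + 14,276,000 = 105,796,000
volume = 35,200,000 + 1,720,000 = 36,920,000 m³
S = 105,796,000 / 36,920,000 = 2.8655 ‰

2.87 ‰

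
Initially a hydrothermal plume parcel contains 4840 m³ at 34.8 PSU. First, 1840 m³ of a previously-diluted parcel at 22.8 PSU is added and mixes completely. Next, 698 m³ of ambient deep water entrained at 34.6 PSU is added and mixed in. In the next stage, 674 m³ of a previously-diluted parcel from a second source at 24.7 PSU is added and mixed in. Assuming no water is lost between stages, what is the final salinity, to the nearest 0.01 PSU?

31.20 PSU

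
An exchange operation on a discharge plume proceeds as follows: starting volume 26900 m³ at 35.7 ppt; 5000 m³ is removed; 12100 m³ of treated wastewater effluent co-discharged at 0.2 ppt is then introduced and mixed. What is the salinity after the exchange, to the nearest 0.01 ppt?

23.07 ppt

Remaining after removal: 21,900 m³ at 35.7 ppt (salt = 781,830)
After addition: salt = 781,830 + 12,100×0.2 = 784,250; volume = 34,000 m³
S = 784,250 / 34,000 = 23.0662 ppt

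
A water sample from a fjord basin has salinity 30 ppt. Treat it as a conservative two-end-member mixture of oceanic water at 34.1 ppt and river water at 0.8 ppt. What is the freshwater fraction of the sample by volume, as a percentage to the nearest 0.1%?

Let f be the freshwater fraction. Salt balance per unit volume:
f×0.8 + (1−f)×34.1 = 30
f = (34.1 − 30) / (34.1 − 0.8) = 4.1/33.3 = 0.1231

12.3%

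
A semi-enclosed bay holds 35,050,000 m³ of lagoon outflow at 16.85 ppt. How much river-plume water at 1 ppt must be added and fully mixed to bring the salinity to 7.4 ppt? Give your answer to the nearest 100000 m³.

51800000 m³

Salt balance: 35,050,000×16.85 + V×1 = (35,050,000+V)×7.4
590,592,500 + 1V = 259,370,000 + 7.4V
331,222,500 = 6.4V
V = 51,753,515.63 m³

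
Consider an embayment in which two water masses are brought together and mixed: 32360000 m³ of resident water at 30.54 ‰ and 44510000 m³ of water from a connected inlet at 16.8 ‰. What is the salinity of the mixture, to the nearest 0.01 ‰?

Mass of salt is conserved:
salt = 32,360,000×30.54 + 44,510,000×16.8 = 988,274,400 + 747,768,000 = 1,736,042,400
volume = 32,360,000 + 44,510,000 = 76,870,000 m³
S = 1,736,042,400 / 76,870,000 = 22.5841 ‰

22.58 ‰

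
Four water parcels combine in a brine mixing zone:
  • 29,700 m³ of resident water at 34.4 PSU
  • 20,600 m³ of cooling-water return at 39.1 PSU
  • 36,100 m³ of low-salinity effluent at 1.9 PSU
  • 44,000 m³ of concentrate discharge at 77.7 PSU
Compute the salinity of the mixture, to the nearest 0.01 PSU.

Conserving salt mass:
salt = 29,700×34.4 + 20,600×39.1 + 36,100×1.9 + 44,000×77.7 = 1,021,680 + 805,460 + 68,590 + 3,418,800 = 5,314,530
volume = 29,700 + 20,600 + 36,100 + 44,000 = 130,400 m³
S = 5,314,530 / 130,400 = 40.7556 PSU

40.76 PSU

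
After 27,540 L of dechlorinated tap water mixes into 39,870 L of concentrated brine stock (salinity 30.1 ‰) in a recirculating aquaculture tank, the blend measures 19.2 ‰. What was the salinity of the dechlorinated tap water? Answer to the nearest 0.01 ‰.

3.42 ‰

Salt balance: 39,870×30.1 + 27,540×S = 67,410×19.2
1,200,087 + 27,540·S = 1,294,272
S = (1,294,272 − 1,200,087) / 27,540 = 3.4199 ‰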